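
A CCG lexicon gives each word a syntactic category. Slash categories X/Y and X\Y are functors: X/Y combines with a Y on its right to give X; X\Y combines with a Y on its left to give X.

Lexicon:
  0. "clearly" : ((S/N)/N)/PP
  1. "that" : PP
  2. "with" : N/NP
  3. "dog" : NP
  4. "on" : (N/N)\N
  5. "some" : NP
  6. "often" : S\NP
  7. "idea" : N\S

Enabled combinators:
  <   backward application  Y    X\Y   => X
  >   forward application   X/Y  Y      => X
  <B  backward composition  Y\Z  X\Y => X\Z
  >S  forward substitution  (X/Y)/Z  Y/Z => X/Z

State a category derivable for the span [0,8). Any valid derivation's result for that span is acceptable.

[0,8] S   >
  [0,5] S/N   >S
    [0,2] (S/N)/N   >
      [0,1] "clearly" : ((S/N)/N)/PP
      [1,2] "that" : PP
    [2,5] N/N   <
      [2,4] N   >
        [2,3] "with" : N/NP
        [3,4] "dog" : NP
      [4,5] "on" : (N/N)\N
  [5,8] N   <
    [5,6] "some" : NP
    [6,8] N\NP   <B
      [6,7] "often" : S\NP
      [7,8] "idea" : N\S

S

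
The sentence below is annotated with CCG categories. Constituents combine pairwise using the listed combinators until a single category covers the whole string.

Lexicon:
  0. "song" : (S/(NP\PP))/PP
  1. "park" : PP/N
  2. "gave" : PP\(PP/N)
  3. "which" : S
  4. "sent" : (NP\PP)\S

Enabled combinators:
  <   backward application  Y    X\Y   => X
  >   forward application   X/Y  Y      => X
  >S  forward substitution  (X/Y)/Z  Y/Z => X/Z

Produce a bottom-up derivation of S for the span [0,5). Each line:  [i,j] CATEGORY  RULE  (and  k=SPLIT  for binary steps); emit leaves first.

[0,1] (S/(NP\PP))/PP  lex  "song"
[1,2] PP/N  lex  "park"
[2,3] PP\(PP/N)  lex  "gave"
[1,3] PP  <  k=2
[0,3] S/(NP\PP)  >  k=1
[3,4] S  lex  "which"
[4,5] (NP\PP)\S  lex  "sent"
[3,5] NP\PP  <  k=4
[0,5] S  >  k=3

[0,5] S   >
  [0,3] S/(NP\PP)   >
    [0,1] "song" : (S/(NP\PP))/PP
    [1,3] PP   <
      [1,2] "park" : PP/N
      [2,3] "gave" : PP\(PP/N)
  [3,5] NP\PP   <
    [3,4] "which" : S
    [4,5] "sent" : (NP\PP)\S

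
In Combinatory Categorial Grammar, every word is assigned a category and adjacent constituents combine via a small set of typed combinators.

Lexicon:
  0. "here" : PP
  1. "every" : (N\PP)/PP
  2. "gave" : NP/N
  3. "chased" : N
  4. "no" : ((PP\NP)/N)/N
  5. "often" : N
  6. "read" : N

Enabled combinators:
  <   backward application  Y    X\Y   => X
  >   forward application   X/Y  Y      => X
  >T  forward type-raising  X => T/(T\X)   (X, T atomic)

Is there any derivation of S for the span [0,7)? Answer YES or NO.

PP (N\PP)/PP NP/N N ((PP\NP)/N)/N N N
CKY chart[0,7] = {N, N/(N\N), NP/(NP\N), PP/(PP\N), S/(S\N)}; S ∉ chart

NO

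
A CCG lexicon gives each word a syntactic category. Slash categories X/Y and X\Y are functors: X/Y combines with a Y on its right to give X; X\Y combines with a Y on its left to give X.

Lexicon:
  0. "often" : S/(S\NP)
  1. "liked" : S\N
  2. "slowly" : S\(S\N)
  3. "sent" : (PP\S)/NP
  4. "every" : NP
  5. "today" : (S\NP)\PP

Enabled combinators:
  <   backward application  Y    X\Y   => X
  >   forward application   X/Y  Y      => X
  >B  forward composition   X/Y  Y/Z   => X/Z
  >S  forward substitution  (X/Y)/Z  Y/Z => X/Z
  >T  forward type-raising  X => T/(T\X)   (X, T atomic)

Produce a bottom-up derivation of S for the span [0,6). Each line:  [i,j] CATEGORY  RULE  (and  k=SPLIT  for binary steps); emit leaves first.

[0,1] S/(S\NP)  lex  "often"
[1,2] S\N  lex  "liked"
[2,3] S\(S\N)  lex  "slowly"
[1,3] S  <  k=2
[3,4] (PP\S)/NP  lex  "sent"
[4,5] NP  lex  "every"
[3,5] PP\S  >  k=4
[1,5] PP  <  k=3
[5,6] (S\NP)\PP  lex  "today"
[1,6] S\NP  <  k=5
[0,6] S  >  k=1

[0,6] S   >
  [0,1] "often" : S/(S\NP)
  [1,6] S\NP   <
    [1,5] PP   <
      [1,3] S   <
        [1,2] "liked" : S\N
        [2,3] "slowly" : S\(S\N)
      [3,5] PP\S   >
        [3,4] "sent" : (PP\S)/NP
        [4,5] "every" : NP
    [5,6] "today" : (S\NP)\PP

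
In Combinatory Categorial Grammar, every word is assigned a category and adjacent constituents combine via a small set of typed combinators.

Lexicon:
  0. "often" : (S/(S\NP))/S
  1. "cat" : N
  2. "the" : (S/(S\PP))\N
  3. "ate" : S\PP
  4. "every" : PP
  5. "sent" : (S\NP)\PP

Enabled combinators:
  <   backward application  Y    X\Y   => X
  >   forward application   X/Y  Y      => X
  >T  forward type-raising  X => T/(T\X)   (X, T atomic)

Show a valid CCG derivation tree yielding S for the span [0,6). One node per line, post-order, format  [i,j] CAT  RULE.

[0,6] S   >
  [0,4] S/(S\NP)   >
    [0,1] "often" : (S/(S\NP))/S
    [1,4] S   >
      [1,3] S/(S\PP)   <
        [1,2] "cat" : N
        [2,3] "the" : (S/(S\PP))\N
      [3,4] "ate" : S\PP
  [4,6] S\NP   <
    [4,5] "every" : PP
    [5,6] "sent" : (S\NP)\PP

[0,1] (S/(S\NP))/S  lex  "often"
[1,2] N  lex  "cat"
[2,3] (S/(S\PP))\N  lex  "the"
[1,3] S/(S\PP)  <  k=2
[3,4] S\PP  lex  "ate"
[1,4] S  >  k=3
[0,4] S/(S\NP)  >  k=1
[4,5] PP  lex  "every"
[5,6] (S\NP)\PP  lex  "sent"
[4,6] S\NP  <  k=5
[0,6] S  >  k=4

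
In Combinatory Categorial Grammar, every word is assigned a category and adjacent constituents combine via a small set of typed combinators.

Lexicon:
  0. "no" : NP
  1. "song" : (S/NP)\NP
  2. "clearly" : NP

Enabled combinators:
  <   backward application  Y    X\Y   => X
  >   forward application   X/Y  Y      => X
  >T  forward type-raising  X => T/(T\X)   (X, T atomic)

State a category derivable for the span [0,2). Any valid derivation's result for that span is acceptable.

[0,3] S   >
  [0,2] S/NP   <
    [0,1] "no" : NP
    [1,2] "song" : (S/NP)\NP
  [2,3] "clearly" : NP

S/NP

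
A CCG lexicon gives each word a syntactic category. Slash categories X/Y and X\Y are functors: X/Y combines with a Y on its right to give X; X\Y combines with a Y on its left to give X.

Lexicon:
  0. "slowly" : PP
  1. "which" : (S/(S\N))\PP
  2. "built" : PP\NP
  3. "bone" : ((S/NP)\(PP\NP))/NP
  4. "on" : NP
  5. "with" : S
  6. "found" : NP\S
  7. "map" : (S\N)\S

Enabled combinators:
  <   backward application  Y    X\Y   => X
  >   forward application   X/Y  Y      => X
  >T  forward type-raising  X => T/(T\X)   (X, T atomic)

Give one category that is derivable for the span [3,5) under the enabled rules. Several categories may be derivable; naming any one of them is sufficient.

(S/NP)\(PP\NP)

[0,8] S   >
  [0,2] S/(S\N)   <
    [0,1] "slowly" : PP
    [1,2] "which" : (S/(S\N))\PP
  [2,8] S\N   <
    [2,7] S   >
      [2,5] S/NP   <
        [2,3] "built" : PP\NP
        [3,5] (S/NP)\(PP\NP)   >
          [3,4] "bone" : ((S/NP)\(PP\NP))/NP
          [4,5] "on" : NP
      [5,7] NP   >
        [5,6] NP/(NP\S)   >T
          [5,6] "with" : S
        [6,7] "found" : NP\S
    [7,8] "map" : (S\N)\S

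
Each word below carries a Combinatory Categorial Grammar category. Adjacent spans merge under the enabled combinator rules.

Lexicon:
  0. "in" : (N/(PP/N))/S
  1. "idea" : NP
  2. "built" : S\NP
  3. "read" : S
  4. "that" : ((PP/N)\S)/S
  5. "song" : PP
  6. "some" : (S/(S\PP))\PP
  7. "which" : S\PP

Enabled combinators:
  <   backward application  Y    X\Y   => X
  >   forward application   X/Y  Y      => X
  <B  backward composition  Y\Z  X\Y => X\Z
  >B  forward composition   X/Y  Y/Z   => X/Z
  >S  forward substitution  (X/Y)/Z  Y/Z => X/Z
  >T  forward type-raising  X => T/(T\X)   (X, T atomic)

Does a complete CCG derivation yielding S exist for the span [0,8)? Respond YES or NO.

NO

(N/(PP/N))/S NP S\NP S ((PP/N)\S)/S PP (S/(S\PP))\PP S\PP
CKY chart[0,8] = {N, N/(N\N), NP/(NP\N), PP/(PP\N), S/(S\N)}; S ∉ chart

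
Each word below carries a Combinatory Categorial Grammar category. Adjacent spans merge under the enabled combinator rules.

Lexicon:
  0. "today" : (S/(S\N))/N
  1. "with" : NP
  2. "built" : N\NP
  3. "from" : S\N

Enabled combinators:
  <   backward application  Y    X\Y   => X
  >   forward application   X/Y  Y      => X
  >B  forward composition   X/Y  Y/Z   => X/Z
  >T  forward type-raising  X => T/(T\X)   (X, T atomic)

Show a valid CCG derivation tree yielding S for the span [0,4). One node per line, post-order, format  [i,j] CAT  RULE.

[0,1] (S/(S\N))/N  lex  "today"
[1,2] NP  lex  "with"
[1,2] N/(N\NP)  >T
[2,3] N\NP  lex  "built"
[1,3] N  >  k=2
[0,3] S/(S\N)  >  k=1
[3,4] S\N  lex  "from"
[0,4] S  >  k=3

[0,4] S   >
  [0,3] S/(S\N)   >
    [0,1] "today" : (S/(S\N))/N
    [1,3] N   >
      [1,2] N/(N\NP)   >T
        [1,2] "with" : NP
      [2,3] "built" : N\NP
  [3,4] "from" : S\N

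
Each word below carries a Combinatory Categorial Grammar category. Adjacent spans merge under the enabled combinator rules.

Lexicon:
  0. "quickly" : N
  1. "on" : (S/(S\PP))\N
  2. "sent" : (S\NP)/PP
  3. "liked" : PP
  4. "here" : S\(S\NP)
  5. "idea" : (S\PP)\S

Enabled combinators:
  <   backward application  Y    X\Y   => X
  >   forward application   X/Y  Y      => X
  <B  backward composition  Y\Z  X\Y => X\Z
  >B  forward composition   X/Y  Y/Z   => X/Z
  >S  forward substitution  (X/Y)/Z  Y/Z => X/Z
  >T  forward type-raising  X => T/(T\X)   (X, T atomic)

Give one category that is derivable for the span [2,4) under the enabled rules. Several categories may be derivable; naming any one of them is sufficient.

[0,6] S   >
  [0,2] S/(S\PP)   <
    [0,1] "quickly" : N
    [1,2] "on" : (S/(S\PP))\N
  [2,6] S\PP   <
    [2,5] S   <
      [2,4] S\NP   >
        [2,3] "sent" : (S\NP)/PP
        [3,4] "liked" : PP
      [4,5] "here" : S\(S\NP)
    [5,6] "idea" : (S\PP)\S

S\NP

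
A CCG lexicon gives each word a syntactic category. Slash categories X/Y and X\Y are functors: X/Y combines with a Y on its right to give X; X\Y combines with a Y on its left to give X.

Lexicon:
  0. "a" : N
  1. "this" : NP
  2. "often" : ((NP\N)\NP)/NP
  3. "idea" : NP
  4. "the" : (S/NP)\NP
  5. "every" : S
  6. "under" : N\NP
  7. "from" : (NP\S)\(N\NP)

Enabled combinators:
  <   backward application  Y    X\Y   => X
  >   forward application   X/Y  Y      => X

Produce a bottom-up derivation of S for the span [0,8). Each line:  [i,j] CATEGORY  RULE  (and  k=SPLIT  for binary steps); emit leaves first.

[0,1] N  lex  "a"
[1,2] NP  lex  "this"
[2,3] ((NP\N)\NP)/NP  lex  "often"
[3,4] NP  lex  "idea"
[2,4] (NP\N)\NP  >  k=3
[1,4] NP\N  <  k=2
[0,4] NP  <  k=1
[4,5] (S/NP)\NP  lex  "the"
[0,5] S/NP  <  k=4
[5,6] S  lex  "every"
[6,7] N\NP  lex  "under"
[7,8] (NP\S)\(N\NP)  lex  "from"
[6,8] NP\S  <  k=7
[5,8] NP  <  k=6
[0,8] S  >  k=5

[0,8] S   >
  [0,5] S/NP   <
    [0,4] NP   <
      [0,1] "a" : N
      [1,4] NP\N   <
        [1,2] "this" : NP
        [2,4] (NP\N)\NP   >
          [2,3] "often" : ((NP\N)\NP)/NP
          [3,4] "idea" : NP
    [4,5] "the" : (S/NP)\NP
  [5,8] NP   <
    [5,6] "every" : S
    [6,8] NP\S   <
      [6,7] "under" : N\NP
      [7,8] "from" : (NP\S)\(N\NP)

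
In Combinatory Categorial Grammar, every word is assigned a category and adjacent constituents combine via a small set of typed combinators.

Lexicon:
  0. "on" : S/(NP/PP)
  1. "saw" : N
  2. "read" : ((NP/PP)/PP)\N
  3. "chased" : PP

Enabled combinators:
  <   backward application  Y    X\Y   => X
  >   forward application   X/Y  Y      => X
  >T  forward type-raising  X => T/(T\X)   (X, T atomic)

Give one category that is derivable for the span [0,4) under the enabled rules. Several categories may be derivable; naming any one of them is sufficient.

S

[0,4] S   >
  [0,1] "on" : S/(NP/PP)
  [1,4] NP/PP   >
    [1,3] (NP/PP)/PP   <
      [1,2] "saw" : N
      [2,3] "read" : ((NP/PP)/PP)\N
    [3,4] "chased" : PP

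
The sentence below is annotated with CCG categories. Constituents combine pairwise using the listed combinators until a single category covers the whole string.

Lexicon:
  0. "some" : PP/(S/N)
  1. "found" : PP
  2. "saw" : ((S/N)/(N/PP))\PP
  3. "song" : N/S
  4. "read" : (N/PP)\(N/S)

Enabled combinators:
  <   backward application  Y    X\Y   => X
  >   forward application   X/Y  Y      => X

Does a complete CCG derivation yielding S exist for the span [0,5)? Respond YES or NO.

PP/(S/N) PP ((S/N)/(N/PP))\PP N/S (N/PP)\(N/S)
CKY chart[0,5] = {PP}; S ∉ chart

NO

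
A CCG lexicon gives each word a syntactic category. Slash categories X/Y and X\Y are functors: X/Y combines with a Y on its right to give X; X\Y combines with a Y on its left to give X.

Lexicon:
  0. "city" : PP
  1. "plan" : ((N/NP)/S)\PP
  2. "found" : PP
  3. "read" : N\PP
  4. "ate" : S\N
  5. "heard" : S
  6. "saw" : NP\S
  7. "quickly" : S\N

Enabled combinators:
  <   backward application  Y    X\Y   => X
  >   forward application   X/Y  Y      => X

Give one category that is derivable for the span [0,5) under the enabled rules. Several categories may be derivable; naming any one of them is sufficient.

[0,8] S   <
  [0,7] N   >
    [0,5] N/NP   >
      [0,2] (N/NP)/S   <
        [0,1] "city" : PP
        [1,2] "plan" : ((N/NP)/S)\PP
      [2,5] S   <
        [2,4] N   <
          [2,3] "found" : PP
          [3,4] "read" : N\PP
        [4,5] "ate" : S\N
    [5,7] NP   <
      [5,6] "heard" : S
      [6,7] "saw" : NP\S
  [7,8] "quickly" : S\N

N/NP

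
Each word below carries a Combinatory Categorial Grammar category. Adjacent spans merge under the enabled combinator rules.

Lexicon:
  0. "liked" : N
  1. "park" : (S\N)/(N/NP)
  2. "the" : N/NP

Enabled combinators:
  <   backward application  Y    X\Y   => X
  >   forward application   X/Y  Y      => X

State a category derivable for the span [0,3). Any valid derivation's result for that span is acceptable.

S

[0,3] S   <
  [0,1] "liked" : N
  [1,3] S\N   >
    [1,2] "park" : (S\N)/(N/NP)
    [2,3] "the" : N/NP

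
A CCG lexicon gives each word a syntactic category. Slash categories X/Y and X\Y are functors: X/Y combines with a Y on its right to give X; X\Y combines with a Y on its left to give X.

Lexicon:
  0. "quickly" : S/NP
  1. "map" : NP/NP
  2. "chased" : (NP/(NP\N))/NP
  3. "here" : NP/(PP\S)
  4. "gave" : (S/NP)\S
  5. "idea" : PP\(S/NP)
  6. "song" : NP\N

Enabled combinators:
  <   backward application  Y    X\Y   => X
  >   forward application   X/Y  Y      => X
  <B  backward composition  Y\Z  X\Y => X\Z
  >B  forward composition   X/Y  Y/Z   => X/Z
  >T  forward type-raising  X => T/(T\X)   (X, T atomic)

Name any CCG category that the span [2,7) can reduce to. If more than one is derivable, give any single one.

[0,7] S   >
  [0,2] S/NP   >B
    [0,1] "quickly" : S/NP
    [1,2] "map" : NP/NP
  [2,7] NP   >
    [2,6] NP/(NP\N)   >
      [2,3] "chased" : (NP/(NP\N))/NP
      [3,6] NP   >
        [3,4] "here" : NP/(PP\S)
        [4,6] PP\S   <B
          [4,5] "gave" : (S/NP)\S
          [5,6] "idea" : PP\(S/NP)
    [6,7] "song" : NP\N

NP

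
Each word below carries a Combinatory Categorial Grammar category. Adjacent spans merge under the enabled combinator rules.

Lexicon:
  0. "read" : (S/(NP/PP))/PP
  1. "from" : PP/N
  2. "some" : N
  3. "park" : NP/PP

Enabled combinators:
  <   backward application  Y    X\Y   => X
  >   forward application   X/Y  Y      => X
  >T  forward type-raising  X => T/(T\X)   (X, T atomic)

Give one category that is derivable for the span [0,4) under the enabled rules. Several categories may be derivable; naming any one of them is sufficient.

[0,4] S   >
  [0,3] S/(NP/PP)   >
    [0,1] "read" : (S/(NP/PP))/PP
    [1,3] PP   >
      [1,2] "from" : PP/N
      [2,3] "some" : N
  [3,4] "park" : NP/PP

S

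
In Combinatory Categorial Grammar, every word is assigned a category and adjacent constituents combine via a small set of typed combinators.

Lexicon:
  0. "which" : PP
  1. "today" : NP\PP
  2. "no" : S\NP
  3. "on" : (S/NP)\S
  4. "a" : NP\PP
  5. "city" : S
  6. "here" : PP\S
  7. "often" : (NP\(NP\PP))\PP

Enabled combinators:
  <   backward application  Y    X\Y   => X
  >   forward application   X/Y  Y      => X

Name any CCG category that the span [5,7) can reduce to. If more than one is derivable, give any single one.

PP

[0,8] S   >
  [0,4] S/NP   <
    [0,3] S   <
      [0,2] NP   <
        [0,1] "which" : PP
        [1,2] "today" : NP\PP
      [2,3] "no" : S\NP
    [3,4] "on" : (S/NP)\S
  [4,8] NP   <
    [4,5] "a" : NP\PP
    [5,8] NP\(NP\PP)   <
      [5,7] PP   <
        [5,6] "city" : S
        [6,7] "here" : PP\S
      [7,8] "often" : (NP\(NP\PP))\PP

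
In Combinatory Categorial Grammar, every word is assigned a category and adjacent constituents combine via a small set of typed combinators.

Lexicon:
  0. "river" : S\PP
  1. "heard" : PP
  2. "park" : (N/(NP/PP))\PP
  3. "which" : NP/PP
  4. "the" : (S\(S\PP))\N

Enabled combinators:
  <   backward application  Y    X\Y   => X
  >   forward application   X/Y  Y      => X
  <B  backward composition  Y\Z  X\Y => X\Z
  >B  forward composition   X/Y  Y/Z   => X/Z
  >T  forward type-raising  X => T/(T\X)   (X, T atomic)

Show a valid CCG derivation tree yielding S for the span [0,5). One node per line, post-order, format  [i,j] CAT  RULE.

[0,5] S   <
  [0,1] "river" : S\PP
  [1,5] S\(S\PP)   <
    [1,4] N   >
      [1,3] N/(NP/PP)   <
        [1,2] "heard" : PP
        [2,3] "park" : (N/(NP/PP))\PP
      [3,4] "which" : NP/PP
    [4,5] "the" : (S\(S\PP))\N

[0,1] S\PP  lex  "river"
[1,2] PP  lex  "heard"
[2,3] (N/(NP/PP))\PP  lex  "park"
[1,3] N/(NP/PP)  <  k=2
[3,4] NP/PP  lex  "which"
[1,4] N  >  k=3
[4,5] (S\(S\PP))\N  lex  "the"
[1,5] S\(S\PP)  <  k=4
[0,5] S  <  k=1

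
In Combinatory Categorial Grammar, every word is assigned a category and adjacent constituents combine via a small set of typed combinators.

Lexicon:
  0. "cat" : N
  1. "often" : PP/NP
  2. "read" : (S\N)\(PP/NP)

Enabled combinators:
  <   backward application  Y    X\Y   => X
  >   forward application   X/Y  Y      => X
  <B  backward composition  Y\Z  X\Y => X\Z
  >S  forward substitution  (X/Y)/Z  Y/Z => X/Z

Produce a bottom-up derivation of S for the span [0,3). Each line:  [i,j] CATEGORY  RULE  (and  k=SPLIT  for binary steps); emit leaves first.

[0,3] S   <
  [0,1] "cat" : N
  [1,3] S\N   <
    [1,2] "often" : PP/NP
    [2,3] "read" : (S\N)\(PP/NP)

[0,1] N  lex  "cat"
[1,2] PP/NP  lex  "often"
[2,3] (S\N)\(PP/NP)  lex  "read"
[1,3] S\N  <  k=2
[0,3] S  <  k=1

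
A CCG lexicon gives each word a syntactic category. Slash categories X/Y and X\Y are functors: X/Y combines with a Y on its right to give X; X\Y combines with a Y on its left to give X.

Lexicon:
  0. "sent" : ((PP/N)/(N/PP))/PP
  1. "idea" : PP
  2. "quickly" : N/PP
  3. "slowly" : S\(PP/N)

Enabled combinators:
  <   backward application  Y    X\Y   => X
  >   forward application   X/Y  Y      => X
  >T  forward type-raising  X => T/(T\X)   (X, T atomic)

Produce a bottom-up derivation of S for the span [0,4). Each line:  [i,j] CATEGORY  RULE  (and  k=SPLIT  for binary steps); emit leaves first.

[0,4] S   <
  [0,3] PP/N   >
    [0,2] (PP/N)/(N/PP)   >
      [0,1] "sent" : ((PP/N)/(N/PP))/PP
      [1,2] "idea" : PP
    [2,3] "quickly" : N/PP
  [3,4] "slowly" : S\(PP/N)

[0,1] ((PP/N)/(N/PP))/PP  lex  "sent"
[1,2] PP  lex  "idea"
[0,2] (PP/N)/(N/PP)  >  k=1
[2,3] N/PP  lex  "quickly"
[0,3] PP/N  >  k=2
[3,4] S\(PP/N)  lex  "slowly"
[0,4] S  <  k=3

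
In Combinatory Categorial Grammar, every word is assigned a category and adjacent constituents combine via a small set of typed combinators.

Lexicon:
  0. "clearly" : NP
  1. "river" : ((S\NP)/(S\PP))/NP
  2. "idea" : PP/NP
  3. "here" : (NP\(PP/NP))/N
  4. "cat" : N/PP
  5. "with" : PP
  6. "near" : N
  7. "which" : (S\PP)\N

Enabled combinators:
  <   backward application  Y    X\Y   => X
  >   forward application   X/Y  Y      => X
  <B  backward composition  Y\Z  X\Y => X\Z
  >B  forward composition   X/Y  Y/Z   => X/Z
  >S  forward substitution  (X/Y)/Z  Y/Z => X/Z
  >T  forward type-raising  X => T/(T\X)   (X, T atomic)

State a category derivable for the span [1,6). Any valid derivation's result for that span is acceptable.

(S\NP)/(S\PP)

[0,8] S   <
  [0,1] "clearly" : NP
  [1,8] S\NP   >
    [1,6] (S\NP)/(S\PP)   >
      [1,2] "river" : ((S\NP)/(S\PP))/NP
      [2,6] NP   <
        [2,3] "idea" : PP/NP
        [3,6] NP\(PP/NP)   >
          [3,4] "here" : (NP\(PP/NP))/N
          [4,6] N   >
            [4,5] "cat" : N/PP
            [5,6] "with" : PP
    [6,8] S\PP   <
      [6,7] "near" : N
      [7,8] "which" : (S\PP)\N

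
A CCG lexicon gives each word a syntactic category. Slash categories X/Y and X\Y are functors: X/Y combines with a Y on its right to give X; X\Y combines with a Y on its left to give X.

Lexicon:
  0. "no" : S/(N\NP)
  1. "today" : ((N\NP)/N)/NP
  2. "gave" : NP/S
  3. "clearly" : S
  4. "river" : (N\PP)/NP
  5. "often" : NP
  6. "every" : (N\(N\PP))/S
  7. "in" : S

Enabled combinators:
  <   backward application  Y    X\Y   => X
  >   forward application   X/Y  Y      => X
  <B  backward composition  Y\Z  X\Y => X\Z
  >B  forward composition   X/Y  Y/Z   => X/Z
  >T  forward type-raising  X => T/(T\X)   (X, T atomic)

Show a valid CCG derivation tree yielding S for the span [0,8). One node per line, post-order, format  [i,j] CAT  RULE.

[0,8] S   >
  [0,4] S/N   >B
    [0,1] "no" : S/(N\NP)
    [1,4] (N\NP)/N   >
      [1,2] "today" : ((N\NP)/N)/NP
      [2,4] NP   >
        [2,3] "gave" : NP/S
        [3,4] "clearly" : S
  [4,8] N   <
    [4,6] N\PP   >
      [4,5] "river" : (N\PP)/NP
      [5,6] "often" : NP
    [6,8] N\(N\PP)   >
      [6,7] "every" : (N\(N\PP))/S
      [7,8] "in" : S

[0,1] S/(N\NP)  lex  "no"
[1,2] ((N\NP)/N)/NP  lex  "today"
[2,3] NP/S  lex  "gave"
[3,4] S  lex  "clearly"
[2,4] NP  >  k=3
[1,4] (N\NP)/N  >  k=2
[0,4] S/N  >B  k=1
[4,5] (N\PP)/NP  lex  "river"
[5,6] NP  lex  "often"
[4,6] N\PP  >  k=5
[6,7] (N\(N\PP))/S  lex  "every"
[7,8] S  lex  "in"
[6,8] N\(N\PP)  >  k=7
[4,8] N  <  k=6
[0,8] S  >  k=4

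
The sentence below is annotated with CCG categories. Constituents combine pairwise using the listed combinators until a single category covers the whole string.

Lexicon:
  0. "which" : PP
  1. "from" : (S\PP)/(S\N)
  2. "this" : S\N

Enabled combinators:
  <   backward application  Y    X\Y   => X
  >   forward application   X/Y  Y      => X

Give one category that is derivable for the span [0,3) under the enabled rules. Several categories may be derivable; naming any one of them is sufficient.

[0,3] S   <
  [0,1] "which" : PP
  [1,3] S\PP   >
    [1,2] "from" : (S\PP)/(S\N)
    [2,3] "this" : S\N

S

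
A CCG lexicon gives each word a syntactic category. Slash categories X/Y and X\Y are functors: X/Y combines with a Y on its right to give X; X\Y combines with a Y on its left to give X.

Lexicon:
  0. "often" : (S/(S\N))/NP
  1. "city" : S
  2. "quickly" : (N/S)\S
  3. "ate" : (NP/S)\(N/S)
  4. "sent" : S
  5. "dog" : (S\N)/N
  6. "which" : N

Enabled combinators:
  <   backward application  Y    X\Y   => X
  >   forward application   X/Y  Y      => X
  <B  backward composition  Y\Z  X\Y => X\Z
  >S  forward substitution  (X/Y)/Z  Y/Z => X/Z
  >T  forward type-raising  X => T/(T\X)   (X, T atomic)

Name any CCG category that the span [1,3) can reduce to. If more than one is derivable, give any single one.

[0,7] S   >
  [0,5] S/(S\N)   >
    [0,1] "often" : (S/(S\N))/NP
    [1,5] NP   >
      [1,4] NP/S   <
        [1,3] N/S   <
          [1,2] "city" : S
          [2,3] "quickly" : (N/S)\S
        [3,4] "ate" : (NP/S)\(N/S)
      [4,5] "sent" : S
  [5,7] S\N   >
    [5,6] "dog" : (S\N)/N
    [6,7] "which" : N

N/S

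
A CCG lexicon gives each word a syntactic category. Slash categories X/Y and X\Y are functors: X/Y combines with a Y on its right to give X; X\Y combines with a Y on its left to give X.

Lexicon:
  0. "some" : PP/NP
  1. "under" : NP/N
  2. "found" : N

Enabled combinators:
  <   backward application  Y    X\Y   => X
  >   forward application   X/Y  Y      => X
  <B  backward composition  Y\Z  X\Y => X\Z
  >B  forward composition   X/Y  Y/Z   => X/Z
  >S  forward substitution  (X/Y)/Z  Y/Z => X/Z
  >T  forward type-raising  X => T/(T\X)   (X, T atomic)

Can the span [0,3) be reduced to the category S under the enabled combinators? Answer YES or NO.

PP/NP NP/N N
CKY chart[0,3] = {N/(N\PP), NP/(NP\PP), PP, PP/(NP\NP), PP/(N\N), PP/(PP\PP), S/(S\PP)}; S ∉ chart

NO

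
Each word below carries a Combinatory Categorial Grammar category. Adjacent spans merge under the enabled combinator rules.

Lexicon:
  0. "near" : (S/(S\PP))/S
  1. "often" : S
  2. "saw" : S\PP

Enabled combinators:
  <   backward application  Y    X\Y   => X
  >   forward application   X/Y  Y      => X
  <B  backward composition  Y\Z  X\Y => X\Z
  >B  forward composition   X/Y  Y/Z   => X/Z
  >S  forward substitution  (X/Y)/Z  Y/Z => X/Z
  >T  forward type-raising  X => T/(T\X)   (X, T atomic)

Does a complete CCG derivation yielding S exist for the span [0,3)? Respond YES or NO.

[0,3] S   >
  [0,2] S/(S\PP)   >
    [0,1] "near" : (S/(S\PP))/S
    [1,2] "often" : S
  [2,3] "saw" : S\PP

YES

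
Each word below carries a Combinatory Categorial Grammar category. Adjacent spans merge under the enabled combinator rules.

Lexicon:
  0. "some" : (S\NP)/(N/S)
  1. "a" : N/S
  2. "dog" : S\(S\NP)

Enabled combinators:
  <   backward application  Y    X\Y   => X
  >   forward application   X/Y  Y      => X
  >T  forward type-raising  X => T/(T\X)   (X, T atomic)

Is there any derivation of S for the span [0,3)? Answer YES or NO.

YES

[0,3] S   <
  [0,2] S\NP   >
    [0,1] "some" : (S\NP)/(N/S)
    [1,2] "a" : N/S
  [2,3] "dog" : S\(S\NP)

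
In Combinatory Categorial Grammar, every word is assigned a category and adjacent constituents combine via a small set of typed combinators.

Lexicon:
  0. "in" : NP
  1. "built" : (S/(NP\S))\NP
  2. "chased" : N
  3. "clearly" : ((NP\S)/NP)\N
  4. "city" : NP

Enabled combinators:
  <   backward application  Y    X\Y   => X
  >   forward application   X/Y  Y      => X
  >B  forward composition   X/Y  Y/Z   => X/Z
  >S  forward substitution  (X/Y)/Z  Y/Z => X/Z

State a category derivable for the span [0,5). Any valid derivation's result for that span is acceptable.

[0,5] S   >
  [0,2] S/(NP\S)   <
    [0,1] "in" : NP
    [1,2] "built" : (S/(NP\S))\NP
  [2,5] NP\S   >
    [2,4] (NP\S)/NP   <
      [2,3] "chased" : N
      [3,4] "clearly" : ((NP\S)/NP)\N
    [4,5] "city" : NP

S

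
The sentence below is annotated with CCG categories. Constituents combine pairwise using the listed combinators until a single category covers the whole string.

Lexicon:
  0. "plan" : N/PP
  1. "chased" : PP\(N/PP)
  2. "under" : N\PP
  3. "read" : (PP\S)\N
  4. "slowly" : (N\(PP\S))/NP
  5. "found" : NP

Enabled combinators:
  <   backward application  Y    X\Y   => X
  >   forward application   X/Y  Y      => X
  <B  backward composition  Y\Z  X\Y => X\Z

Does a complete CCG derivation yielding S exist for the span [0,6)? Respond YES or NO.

N/PP PP\(N/PP) N\PP (PP\S)\N (N\(PP\S))/NP NP
CKY chart[0,6] = {N}; S ∉ chart

NO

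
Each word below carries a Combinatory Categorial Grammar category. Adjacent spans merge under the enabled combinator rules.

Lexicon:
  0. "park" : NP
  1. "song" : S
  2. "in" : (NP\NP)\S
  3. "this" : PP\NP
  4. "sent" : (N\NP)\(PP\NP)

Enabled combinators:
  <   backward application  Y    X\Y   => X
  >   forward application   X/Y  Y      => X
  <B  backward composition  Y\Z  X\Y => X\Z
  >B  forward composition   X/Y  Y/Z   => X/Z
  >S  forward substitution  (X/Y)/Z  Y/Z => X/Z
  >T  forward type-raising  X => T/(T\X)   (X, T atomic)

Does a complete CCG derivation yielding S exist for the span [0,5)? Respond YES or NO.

NP S (NP\NP)\S PP\NP (N\NP)\(PP\NP)
CKY chart[0,5] = {N, N/(N\N), NP/(NP\N), PP/(PP\N), S/(S\N)}; S ∉ chart

NO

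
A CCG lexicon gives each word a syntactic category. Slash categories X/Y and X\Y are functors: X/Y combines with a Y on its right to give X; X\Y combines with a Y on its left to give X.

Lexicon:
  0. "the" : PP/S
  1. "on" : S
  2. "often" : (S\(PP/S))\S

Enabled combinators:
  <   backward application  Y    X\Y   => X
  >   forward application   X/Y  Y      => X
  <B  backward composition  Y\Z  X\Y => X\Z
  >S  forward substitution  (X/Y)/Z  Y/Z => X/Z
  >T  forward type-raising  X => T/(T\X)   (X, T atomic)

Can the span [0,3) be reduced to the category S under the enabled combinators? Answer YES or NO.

YES

[0,3] S   <
  [0,1] "the" : PP/S
  [1,3] S\(PP/S)   <
    [1,2] "on" : S
    [2,3] "often" : (S\(PP/S))\S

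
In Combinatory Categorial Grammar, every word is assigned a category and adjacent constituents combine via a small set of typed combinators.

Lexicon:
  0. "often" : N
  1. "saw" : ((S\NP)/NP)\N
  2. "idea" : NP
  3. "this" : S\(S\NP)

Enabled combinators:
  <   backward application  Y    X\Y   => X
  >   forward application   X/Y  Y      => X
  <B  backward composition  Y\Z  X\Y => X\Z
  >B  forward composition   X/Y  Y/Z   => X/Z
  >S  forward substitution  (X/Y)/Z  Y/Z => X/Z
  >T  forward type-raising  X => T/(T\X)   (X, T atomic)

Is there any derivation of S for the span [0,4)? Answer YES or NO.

[0,4] S   <
  [0,3] S\NP   >
    [0,2] (S\NP)/NP   <
      [0,1] "often" : N
      [1,2] "saw" : ((S\NP)/NP)\N
    [2,3] "idea" : NP
  [3,4] "this" : S\(S\NP)

YES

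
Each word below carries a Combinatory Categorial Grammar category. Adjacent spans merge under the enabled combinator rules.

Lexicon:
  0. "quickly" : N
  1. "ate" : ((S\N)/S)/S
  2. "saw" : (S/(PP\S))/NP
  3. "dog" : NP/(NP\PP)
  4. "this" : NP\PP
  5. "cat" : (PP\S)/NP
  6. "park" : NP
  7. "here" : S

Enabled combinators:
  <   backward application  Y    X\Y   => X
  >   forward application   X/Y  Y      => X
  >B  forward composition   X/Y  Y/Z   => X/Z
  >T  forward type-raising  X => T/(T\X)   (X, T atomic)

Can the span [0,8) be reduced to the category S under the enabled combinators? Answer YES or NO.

YES

[0,8] S   >
  [0,1] S/(S\N)   >T
    [0,1] "quickly" : N
  [1,8] S\N   >
    [1,7] (S\N)/S   >
      [1,2] "ate" : ((S\N)/S)/S
      [2,7] S   >
        [2,5] S/(PP\S)   >
          [2,3] "saw" : (S/(PP\S))/NP
          [3,5] NP   >
            [3,4] "dog" : NP/(NP\PP)
            [4,5] "this" : NP\PP
        [5,7] PP\S   >
          [5,6] "cat" : (PP\S)/NP
          [6,7] "park" : NP
    [7,8] "here" : S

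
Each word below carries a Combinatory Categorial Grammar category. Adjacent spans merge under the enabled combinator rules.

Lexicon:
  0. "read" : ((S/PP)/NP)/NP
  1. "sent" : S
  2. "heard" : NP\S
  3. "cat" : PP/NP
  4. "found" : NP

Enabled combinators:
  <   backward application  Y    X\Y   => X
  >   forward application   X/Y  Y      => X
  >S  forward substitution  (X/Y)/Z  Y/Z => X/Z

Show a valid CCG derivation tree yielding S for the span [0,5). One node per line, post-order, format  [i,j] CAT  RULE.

[0,5] S   >
  [0,4] S/NP   >S
    [0,3] (S/PP)/NP   >
      [0,1] "read" : ((S/PP)/NP)/NP
      [1,3] NP   <
        [1,2] "sent" : S
        [2,3] "heard" : NP\S
    [3,4] "cat" : PP/NP
  [4,5] "found" : NP

[0,1] ((S/PP)/NP)/NP  lex  "read"
[1,2] S  lex  "sent"
[2,3] NP\S  lex  "heard"
[1,3] NP  <  k=2
[0,3] (S/PP)/NP  >  k=1
[3,4] PP/NP  lex  "cat"
[0,4] S/NP  >S  k=3
[4,5] NP  lex  "found"
[0,5] S  >  k=4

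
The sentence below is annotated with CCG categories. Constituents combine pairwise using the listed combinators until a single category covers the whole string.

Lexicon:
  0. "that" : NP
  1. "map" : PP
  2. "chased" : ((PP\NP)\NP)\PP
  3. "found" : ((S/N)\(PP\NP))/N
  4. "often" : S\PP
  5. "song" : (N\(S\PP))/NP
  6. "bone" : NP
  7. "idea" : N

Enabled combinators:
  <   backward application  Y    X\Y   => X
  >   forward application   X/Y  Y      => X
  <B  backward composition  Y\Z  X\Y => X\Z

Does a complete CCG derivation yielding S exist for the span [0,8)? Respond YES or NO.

YES

[0,8] S   >
  [0,7] S/N   <
    [0,3] PP\NP   <
      [0,1] "that" : NP
      [1,3] (PP\NP)\NP   <
        [1,2] "map" : PP
        [2,3] "chased" : ((PP\NP)\NP)\PP
    [3,7] (S/N)\(PP\NP)   >
      [3,4] "found" : ((S/N)\(PP\NP))/N
      [4,7] N   <
        [4,5] "often" : S\PP
        [5,7] N\(S\PP)   >
          [5,6] "song" : (N\(S\PP))/NP
          [6,7] "bone" : NP
  [7,8] "idea" : N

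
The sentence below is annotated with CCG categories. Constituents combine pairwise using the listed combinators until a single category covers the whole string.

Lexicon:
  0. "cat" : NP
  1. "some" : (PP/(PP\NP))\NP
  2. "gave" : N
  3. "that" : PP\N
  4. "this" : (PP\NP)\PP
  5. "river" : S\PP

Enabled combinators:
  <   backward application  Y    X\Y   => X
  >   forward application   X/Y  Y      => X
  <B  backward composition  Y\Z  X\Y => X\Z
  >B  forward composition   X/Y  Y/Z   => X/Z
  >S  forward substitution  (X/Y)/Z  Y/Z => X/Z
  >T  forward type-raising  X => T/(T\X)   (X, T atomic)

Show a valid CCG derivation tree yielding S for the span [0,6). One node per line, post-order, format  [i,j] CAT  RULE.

[0,6] S   <
  [0,5] PP   >
    [0,2] PP/(PP\NP)   <
      [0,1] "cat" : NP
      [1,2] "some" : (PP/(PP\NP))\NP
    [2,5] PP\NP   <
      [2,4] PP   <
        [2,3] "gave" : N
        [3,4] "that" : PP\N
      [4,5] "this" : (PP\NP)\PP
  [5,6] "river" : S\PP

[0,1] NP  lex  "cat"
[1,2] (PP/(PP\NP))\NP  lex  "some"
[0,2] PP/(PP\NP)  <  k=1
[2,3] N  lex  "gave"
[3,4] PP\N  lex  "that"
[2,4] PP  <  k=3
[4,5] (PP\NP)\PP  lex  "this"
[2,5] PP\NP  <  k=4
[0,5] PP  >  k=2
[5,6] S\PP  lex  "river"
[0,6] S  <  k=5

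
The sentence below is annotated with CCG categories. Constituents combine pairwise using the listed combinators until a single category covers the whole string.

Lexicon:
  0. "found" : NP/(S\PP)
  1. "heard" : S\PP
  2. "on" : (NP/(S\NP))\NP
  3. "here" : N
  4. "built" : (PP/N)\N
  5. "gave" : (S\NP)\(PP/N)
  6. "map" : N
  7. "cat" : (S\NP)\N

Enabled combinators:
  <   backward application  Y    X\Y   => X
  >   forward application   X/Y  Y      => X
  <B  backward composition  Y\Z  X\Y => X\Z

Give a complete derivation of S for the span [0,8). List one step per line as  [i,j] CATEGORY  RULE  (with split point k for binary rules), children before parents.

[0,1] NP/(S\PP)  lex  "found"
[1,2] S\PP  lex  "heard"
[0,2] NP  >  k=1
[2,3] (NP/(S\NP))\NP  lex  "on"
[0,3] NP/(S\NP)  <  k=2
[3,4] N  lex  "here"
[4,5] (PP/N)\N  lex  "built"
[3,5] PP/N  <  k=4
[5,6] (S\NP)\(PP/N)  lex  "gave"
[3,6] S\NP  <  k=5
[0,6] NP  >  k=3
[6,7] N  lex  "map"
[7,8] (S\NP)\N  lex  "cat"
[6,8] S\NP  <  k=7
[0,8] S  <  k=6

[0,8] S   <
  [0,6] NP   >
    [0,3] NP/(S\NP)   <
      [0,2] NP   >
        [0,1] "found" : NP/(S\PP)
        [1,2] "heard" : S\PP
      [2,3] "on" : (NP/(S\NP))\NP
    [3,6] S\NP   <
      [3,5] PP/N   <
        [3,4] "here" : N
        [4,5] "built" : (PP/N)\N
      [5,6] "gave" : (S\NP)\(PP/N)
  [6,8] S\NP   <
    [6,7] "map" : N
    [7,8] "cat" : (S\NP)\N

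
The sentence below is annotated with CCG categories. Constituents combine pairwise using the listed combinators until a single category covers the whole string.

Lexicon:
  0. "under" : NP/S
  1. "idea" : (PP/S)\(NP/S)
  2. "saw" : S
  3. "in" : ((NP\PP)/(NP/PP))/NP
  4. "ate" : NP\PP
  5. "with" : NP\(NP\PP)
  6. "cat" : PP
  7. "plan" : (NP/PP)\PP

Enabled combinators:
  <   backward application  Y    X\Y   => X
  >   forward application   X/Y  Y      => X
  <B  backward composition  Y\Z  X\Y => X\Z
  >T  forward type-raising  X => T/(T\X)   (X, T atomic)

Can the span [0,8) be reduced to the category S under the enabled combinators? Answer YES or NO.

NP/S (PP/S)\(NP/S) S ((NP\PP)/(NP/PP))/NP NP\PP NP\(NP\PP) PP (NP/PP)\PP
CKY chart[0,8] = {N/(N\NP), NP, NP/(NP\NP), PP/(PP\NP), S/(S\NP)}; S ∉ chart

NO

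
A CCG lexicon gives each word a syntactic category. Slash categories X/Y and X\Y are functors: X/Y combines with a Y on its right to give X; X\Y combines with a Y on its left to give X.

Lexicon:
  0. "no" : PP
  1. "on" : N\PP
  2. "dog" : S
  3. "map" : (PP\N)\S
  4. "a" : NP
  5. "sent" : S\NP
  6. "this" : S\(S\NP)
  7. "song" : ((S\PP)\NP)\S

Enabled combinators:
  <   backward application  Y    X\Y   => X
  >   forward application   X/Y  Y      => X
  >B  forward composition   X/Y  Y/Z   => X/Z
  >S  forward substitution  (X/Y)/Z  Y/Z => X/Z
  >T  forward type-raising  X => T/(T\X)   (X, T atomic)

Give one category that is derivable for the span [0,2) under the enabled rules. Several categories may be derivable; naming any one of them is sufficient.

N

[0,8] S   <
  [0,4] PP   <
    [0,2] N   <
      [0,1] "no" : PP
      [1,2] "on" : N\PP
    [2,4] PP\N   <
      [2,3] "dog" : S
      [3,4] "map" : (PP\N)\S
  [4,8] S\PP   <
    [4,5] "a" : NP
    [5,8] (S\PP)\NP   <
      [5,7] S   <
        [5,6] "sent" : S\NP
        [6,7] "this" : S\(S\NP)
      [7,8] "song" : ((S\PP)\NP)\S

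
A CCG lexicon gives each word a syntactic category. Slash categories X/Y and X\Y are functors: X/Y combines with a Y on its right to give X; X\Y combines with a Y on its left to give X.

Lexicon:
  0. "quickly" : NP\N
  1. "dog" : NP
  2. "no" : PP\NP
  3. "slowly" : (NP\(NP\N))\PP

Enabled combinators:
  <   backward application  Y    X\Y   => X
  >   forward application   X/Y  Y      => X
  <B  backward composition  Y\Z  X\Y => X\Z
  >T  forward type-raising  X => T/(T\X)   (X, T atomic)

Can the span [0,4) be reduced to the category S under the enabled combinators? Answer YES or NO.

NO

NP\N NP PP\NP (NP\(NP\N))\PP
CKY chart[0,4] = {N/(N\NP), NP, NP/(NP\NP), PP/(PP\NP), S/(S\NP)}; S ∉ chart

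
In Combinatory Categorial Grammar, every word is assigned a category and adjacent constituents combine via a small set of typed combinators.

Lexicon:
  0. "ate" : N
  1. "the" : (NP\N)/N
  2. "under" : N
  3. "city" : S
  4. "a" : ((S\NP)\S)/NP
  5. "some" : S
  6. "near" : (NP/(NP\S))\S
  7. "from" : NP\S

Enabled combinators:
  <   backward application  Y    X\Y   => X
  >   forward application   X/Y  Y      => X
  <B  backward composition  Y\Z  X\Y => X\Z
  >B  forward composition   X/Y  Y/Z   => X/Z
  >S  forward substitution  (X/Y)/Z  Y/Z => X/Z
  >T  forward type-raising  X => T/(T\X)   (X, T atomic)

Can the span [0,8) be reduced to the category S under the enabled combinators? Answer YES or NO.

[0,8] S   <
  [0,3] NP   >
    [0,1] NP/(NP\N)   >T
      [0,1] "ate" : N
    [1,3] NP\N   >
      [1,2] "the" : (NP\N)/N
      [2,3] "under" : N
  [3,8] S\NP   <
    [3,4] "city" : S
    [4,8] (S\NP)\S   >
      [4,5] "a" : ((S\NP)\S)/NP
      [5,8] NP   >
        [5,7] NP/(NP\S)   <
          [5,6] "some" : S
          [6,7] "near" : (NP/(NP\S))\S
        [7,8] "from" : NP\S

YES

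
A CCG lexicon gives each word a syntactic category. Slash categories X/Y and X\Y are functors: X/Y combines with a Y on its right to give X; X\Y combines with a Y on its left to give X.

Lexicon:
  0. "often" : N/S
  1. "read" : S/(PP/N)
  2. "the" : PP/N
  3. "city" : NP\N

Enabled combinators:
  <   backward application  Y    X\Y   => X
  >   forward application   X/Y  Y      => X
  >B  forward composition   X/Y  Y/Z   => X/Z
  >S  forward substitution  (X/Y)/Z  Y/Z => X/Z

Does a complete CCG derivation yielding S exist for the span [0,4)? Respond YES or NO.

NO

N/S S/(PP/N) PP/N NP\N
CKY chart[0,4] = {NP}; S ∉ chart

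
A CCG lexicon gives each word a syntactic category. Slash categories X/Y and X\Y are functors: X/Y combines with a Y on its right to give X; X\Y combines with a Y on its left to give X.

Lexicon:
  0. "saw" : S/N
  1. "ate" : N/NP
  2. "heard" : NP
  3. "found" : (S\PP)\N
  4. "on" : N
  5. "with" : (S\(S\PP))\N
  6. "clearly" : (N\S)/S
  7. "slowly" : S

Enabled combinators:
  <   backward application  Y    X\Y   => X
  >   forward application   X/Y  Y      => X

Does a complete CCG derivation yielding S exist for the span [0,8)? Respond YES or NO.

YES

[0,8] S   >
  [0,1] "saw" : S/N
  [1,8] N   <
    [1,6] S   <
      [1,4] S\PP   <
        [1,3] N   >
          [1,2] "ate" : N/NP
          [2,3] "heard" : NP
        [3,4] "found" : (S\PP)\N
      [4,6] S\(S\PP)   <
        [4,5] "on" : N
        [5,6] "with" : (S\(S\PP))\N
    [6,8] N\S   >
      [6,7] "clearly" : (N\S)/S
      [7,8] "slowly" : S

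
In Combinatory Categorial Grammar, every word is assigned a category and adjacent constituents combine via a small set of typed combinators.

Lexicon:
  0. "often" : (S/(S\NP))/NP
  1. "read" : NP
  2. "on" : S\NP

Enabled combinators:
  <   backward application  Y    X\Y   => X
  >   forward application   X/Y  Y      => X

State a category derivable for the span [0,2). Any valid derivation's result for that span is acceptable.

S/(S\NP)

[0,3] S   >
  [0,2] S/(S\NP)   >
    [0,1] "often" : (S/(S\NP))/NP
    [1,2] "read" : NP
  [2,3] "on" : S\NP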